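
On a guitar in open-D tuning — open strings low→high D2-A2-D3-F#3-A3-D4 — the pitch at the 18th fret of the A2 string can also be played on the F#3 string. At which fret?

9

Fret 18 on A2 is MIDI 45 + 18 = 63 (D#4). On the F#3 string (open MIDI 54), that pitch is 63 − 54 = fret 9.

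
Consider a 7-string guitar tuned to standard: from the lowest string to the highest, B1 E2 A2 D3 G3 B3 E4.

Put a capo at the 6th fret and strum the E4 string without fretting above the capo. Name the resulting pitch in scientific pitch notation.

A#4

The capo raises the open E4 by 6 semitones to A#4; fretting 0 more gives E4 + 6 + 0 = E4 + 6 semitones = A#4.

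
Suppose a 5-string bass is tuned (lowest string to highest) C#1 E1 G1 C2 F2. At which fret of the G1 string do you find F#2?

11

F#2 is 11 semitones above the open G1 (G–G#–A–A#–…–E–F–F#), so it sits at fret 11.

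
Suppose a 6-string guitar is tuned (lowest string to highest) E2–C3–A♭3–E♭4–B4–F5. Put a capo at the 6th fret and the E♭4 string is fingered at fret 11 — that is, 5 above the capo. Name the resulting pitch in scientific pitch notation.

The capo raises the open E♭4 by 6 semitones to A4; fretting 5 more gives E♭4 + 6 + 5 = E♭4 + 11 semitones = D5.

D5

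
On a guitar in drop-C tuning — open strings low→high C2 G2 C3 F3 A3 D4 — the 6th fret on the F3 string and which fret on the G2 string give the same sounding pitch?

16

F3 at fret 6 is F3 + 6 semitones = B3.
The open G2 string is 10 semitones below the open F3, so the same pitch on the G2 string lies at fret 6 + 10 = 16.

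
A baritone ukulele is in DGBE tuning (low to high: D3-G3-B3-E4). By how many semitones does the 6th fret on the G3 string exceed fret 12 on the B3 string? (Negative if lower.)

-10 semitones

G3 at fret 6 → C♯4 (MIDI 61); B3 at fret 12 → B4 (MIDI 71).
61 − 71 = -10, so the two pitches are 10 semitones apart.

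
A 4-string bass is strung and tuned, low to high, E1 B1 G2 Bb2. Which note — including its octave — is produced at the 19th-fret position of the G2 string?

D4

Each fret is one semitone, so G2 + 19 = D4.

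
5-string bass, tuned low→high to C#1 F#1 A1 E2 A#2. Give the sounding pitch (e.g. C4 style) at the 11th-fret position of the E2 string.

D#3

The open E2 string plus 11 semitones: E–F–F#–G–…–C#–D–D#.
The walk passes from B into C once, so the octave number goes from 2 to 3.
(Equivalently spelled Eb3.)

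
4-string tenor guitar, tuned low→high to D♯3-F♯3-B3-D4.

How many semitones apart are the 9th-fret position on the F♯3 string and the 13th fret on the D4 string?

12 semitones

F♯3 at fret 9 → D♯4 (MIDI 63); D4 at fret 13 → D♯5 (MIDI 75).
63 − 75 = -12, so the two pitches are 12 semitones apart, with D♯5 the higher.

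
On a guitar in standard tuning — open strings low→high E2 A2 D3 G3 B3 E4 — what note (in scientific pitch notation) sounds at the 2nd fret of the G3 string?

A3

G3 is MIDI 55. Adding 2 gives 57, which is A3.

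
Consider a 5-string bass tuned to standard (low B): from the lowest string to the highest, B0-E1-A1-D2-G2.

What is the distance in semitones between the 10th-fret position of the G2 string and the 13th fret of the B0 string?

17 semitones

G2 at fret 10 → F3 (MIDI 53); B0 at fret 13 → C2 (MIDI 36).
53 − 36 = 17, so the two pitches are 17 semitones apart, with F3 the higher.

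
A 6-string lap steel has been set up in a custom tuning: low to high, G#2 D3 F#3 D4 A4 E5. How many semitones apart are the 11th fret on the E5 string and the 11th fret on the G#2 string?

32 semitones

E5 at fret 11 → D#6 (MIDI 87); G#2 at fret 11 → G3 (MIDI 55).
87 − 55 = 32, so the two pitches are 32 semitones apart, with D#6 the higher.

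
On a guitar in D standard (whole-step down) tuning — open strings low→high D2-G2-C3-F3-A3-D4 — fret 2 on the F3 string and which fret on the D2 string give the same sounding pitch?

Fret 2 on F3 is MIDI 53 + 2 = 55 (G3). On the D2 string (open MIDI 38), that pitch is 55 − 38 = fret 17.

17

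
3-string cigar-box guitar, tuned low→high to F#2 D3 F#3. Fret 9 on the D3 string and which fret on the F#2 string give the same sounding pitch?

Fret 9 on D3 is MIDI 50 + 9 = 59 (B3). On the F#2 string (open MIDI 42), that pitch is 59 − 42 = fret 17.

17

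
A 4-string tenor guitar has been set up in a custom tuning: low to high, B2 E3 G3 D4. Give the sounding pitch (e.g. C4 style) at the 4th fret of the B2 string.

B2 is MIDI 47. Adding 4 gives 51, which is D#3.
(Equivalently spelled Eb3.)

D#3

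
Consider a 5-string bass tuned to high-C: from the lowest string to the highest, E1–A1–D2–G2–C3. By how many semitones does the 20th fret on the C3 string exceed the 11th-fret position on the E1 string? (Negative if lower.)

29 semitones

C3 at fret 20 → G#4 (MIDI 68); E1 at fret 11 → D#2 (MIDI 39).
68 − 39 = 29, so the two pitches are 29 semitones apart.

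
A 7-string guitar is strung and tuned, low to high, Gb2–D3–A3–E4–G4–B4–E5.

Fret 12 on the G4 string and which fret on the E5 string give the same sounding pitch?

G4 at fret 12 is G4 + 12 semitones = G5.
The open E5 string is 9 semitones above the open G4, so the same pitch on the E5 string lies at fret 12 − 9 = 3.

3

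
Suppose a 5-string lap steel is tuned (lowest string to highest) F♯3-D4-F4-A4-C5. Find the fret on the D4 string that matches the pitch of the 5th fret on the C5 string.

C5 at fret 5 is C5 + 5 semitones = F5.
The open D4 string is 10 semitones below the open C5, so the same pitch on the D4 string lies at fret 5 + 10 = 15.

15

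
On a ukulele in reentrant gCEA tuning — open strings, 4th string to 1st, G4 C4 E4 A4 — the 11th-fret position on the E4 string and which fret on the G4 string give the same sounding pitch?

8

Fret 11 on E4 is MIDI 64 + 11 = 75 (D#5). On the G4 string (open MIDI 67), that pitch is 75 − 67 = fret 8.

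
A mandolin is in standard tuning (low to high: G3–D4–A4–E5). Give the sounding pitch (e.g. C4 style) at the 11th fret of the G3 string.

Each fret is one semitone, so G3 + 11 = F#4.

F#4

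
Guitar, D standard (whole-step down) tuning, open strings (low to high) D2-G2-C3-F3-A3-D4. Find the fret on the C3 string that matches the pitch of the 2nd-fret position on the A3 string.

Fret 2 on A3 is MIDI 57 + 2 = 59 (B3). On the C3 string (open MIDI 48), that pitch is 59 − 48 = fret 11.

11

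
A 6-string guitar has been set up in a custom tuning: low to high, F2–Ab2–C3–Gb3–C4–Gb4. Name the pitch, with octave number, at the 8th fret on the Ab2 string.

Ab2 is MIDI 44. Adding 8 gives 52, which is E3.

E3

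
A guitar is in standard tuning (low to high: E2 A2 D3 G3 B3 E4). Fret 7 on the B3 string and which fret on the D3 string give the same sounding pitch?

B3 at fret 7 is B3 + 7 semitones = F♯4.
The open D3 string is 9 semitones below the open B3, so the same pitch on the D3 string lies at fret 7 + 9 = 16.

16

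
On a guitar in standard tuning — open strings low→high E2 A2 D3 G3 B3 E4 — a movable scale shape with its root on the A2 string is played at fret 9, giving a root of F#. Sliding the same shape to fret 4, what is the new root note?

C#

Moving from fret 9 to fret 4 shifts the root by -5 semitones.
F# down 5 semitones is C#.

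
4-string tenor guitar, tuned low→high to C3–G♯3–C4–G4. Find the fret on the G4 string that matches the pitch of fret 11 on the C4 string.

C4 at fret 11 is C4 + 11 semitones = B4.
The open G4 string is 7 semitones above the open C4, so the same pitch on the G4 string lies at fret 11 − 7 = 4.

4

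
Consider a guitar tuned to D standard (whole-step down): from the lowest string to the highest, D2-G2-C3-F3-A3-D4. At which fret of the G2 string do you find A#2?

3

A#2 is 3 semitones above the open G2 (G–G#–A–A#), so it sits at fret 3.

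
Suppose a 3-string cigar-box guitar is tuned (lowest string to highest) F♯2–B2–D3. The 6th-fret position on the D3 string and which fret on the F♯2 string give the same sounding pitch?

14

D3 at fret 6 is D3 + 6 semitones = G♯3.
The open F♯2 string is 8 semitones below the open D3, so the same pitch on the F♯2 string lies at fret 6 + 8 = 14.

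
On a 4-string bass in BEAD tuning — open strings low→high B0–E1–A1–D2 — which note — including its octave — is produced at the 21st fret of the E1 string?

C♯3

Each fret is one semitone, so E1 + 21 = C♯3.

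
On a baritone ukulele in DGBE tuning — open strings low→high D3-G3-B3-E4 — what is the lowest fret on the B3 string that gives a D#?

4

From B3, count semitones up the chromatic scale until reaching D#: B–C–C#–D–D# — 4 steps.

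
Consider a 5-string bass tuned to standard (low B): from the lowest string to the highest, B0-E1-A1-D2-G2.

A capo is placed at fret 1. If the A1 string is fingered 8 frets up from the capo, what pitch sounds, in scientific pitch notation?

F♯2

The capo raises the open A1 by 1 semitone to A♯1; fretting 8 more gives A1 + 1 + 8 = A1 + 9 semitones = F♯2.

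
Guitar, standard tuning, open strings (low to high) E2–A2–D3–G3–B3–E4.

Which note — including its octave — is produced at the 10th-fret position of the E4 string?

D5

Each fret is one semitone, so E4 + 10 = D5.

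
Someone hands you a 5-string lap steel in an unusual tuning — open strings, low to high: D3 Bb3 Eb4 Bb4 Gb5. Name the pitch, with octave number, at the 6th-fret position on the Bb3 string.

E4

Each fret is one semitone, so Bb3 + 6 = E4.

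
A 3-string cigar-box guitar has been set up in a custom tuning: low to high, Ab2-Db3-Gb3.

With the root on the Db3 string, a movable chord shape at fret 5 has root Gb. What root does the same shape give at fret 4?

F

Moving from fret 5 to fret 4 shifts the root by -1 semitone.
Gb down 1 semitone is F.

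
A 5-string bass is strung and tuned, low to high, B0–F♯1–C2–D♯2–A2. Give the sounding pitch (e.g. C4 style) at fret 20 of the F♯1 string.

F♯1 is MIDI 30. Adding 20 gives 50, which is D3.

D3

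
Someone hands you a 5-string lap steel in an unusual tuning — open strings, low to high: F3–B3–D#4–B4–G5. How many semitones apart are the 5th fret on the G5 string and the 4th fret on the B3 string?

21 semitones

G5 at fret 5 → C6 (MIDI 84); B3 at fret 4 → D#4 (MIDI 63).
84 − 63 = 21, so the two pitches are 21 semitones apart, with C6 the higher.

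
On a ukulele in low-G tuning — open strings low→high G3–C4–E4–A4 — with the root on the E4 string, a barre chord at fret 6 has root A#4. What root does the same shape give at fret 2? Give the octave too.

F#4

Moving from fret 6 to fret 2 shifts the root by -4 semitones.
A#4 down 4 semitones is F#4.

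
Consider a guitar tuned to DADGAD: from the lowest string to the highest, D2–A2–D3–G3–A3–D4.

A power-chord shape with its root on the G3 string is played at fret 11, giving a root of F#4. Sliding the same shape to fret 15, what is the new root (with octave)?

Moving from fret 11 to fret 15 shifts the root by 4 semitones.
F#4 up 4 semitones is A#4.

A#4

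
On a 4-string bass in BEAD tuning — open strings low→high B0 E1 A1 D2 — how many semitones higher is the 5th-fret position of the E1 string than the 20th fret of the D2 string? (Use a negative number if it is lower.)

E1 at fret 5 → A1 (MIDI 33); D2 at fret 20 → A#3 (MIDI 58).
33 − 58 = -25, so the two pitches are 25 semitones apart.

-25 semitones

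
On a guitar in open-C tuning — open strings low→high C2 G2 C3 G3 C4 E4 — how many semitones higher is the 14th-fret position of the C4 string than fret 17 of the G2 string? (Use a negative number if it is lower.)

14 semitones

C4 at fret 14 → D5 (MIDI 74); G2 at fret 17 → C4 (MIDI 60).
74 − 60 = 14, so the two pitches are 14 semitones apart.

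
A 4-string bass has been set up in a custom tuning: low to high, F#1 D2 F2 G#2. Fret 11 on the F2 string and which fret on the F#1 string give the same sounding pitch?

22

Fret 11 on F2 is MIDI 41 + 11 = 52 (E3). On the F#1 string (open MIDI 30), that pitch is 52 − 30 = fret 22.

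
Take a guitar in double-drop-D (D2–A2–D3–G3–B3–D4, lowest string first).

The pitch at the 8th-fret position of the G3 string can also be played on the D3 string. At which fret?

G3 at fret 8 is G3 + 8 semitones = D#4.
The open D3 string is 5 semitones below the open G3, so the same pitch on the D3 string lies at fret 8 + 5 = 13.

13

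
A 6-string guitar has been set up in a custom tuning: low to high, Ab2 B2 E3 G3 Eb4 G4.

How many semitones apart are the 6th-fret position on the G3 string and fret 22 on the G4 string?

28 semitones

G3 at fret 6 → Db4 (MIDI 61); G4 at fret 22 → F6 (MIDI 89).
61 − 89 = -28, so the two pitches are 28 semitones apart, with F6 the higher.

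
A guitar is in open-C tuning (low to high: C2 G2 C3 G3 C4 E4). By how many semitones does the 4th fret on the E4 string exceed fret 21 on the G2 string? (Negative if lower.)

4 semitones

E4 at fret 4 → G#4 (MIDI 68); G2 at fret 21 → E4 (MIDI 64).
68 − 64 = 4, so the two pitches are 4 semitones apart.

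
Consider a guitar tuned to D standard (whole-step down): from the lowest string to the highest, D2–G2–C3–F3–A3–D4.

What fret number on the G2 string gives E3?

9

E3 is 9 semitones above the open G2 (G–G#–A–A#–B–C–C#–D–D#–E), so it sits at fret 9.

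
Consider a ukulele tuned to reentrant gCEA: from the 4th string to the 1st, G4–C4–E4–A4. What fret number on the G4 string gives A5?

A5 is 14 semitones above the open G4 (G–G#–A–A#–…–G–G#–A), so it sits at fret 14.

14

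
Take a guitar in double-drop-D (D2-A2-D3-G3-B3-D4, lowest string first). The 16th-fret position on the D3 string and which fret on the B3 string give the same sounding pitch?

Fret 16 on D3 is MIDI 50 + 16 = 66 (F#4). On the B3 string (open MIDI 59), that pitch is 66 − 59 = fret 7.

7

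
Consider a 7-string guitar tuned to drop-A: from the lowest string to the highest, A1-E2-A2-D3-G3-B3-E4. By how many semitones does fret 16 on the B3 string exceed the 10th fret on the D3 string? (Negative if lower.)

15 semitones

B3 at fret 16 → D#5 (MIDI 75); D3 at fret 10 → C4 (MIDI 60).
75 − 60 = 15, so the two pitches are 15 semitones apart.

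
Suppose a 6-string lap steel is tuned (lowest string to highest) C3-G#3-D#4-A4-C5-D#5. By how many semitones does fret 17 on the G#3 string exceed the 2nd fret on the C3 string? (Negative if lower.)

23 semitones

G#3 at fret 17 → C#5 (MIDI 73); C3 at fret 2 → D3 (MIDI 50).
73 − 50 = 23, so the two pitches are 23 semitones apart.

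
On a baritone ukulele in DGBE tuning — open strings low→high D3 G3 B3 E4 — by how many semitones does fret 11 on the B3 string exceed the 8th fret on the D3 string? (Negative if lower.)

12 semitones

B3 at fret 11 → A#4 (MIDI 70); D3 at fret 8 → A#3 (MIDI 58).
70 − 58 = 12, so the two pitches are 12 semitones apart.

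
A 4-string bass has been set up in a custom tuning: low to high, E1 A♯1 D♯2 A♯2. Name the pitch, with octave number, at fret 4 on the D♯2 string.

G2

Each fret is one semitone, so D♯2 + 4 = G2.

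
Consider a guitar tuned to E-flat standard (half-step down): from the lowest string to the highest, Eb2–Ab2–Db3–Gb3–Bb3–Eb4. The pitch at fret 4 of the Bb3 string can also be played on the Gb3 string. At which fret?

Fret 4 on Bb3 is MIDI 58 + 4 = 62 (D4). On the Gb3 string (open MIDI 54), that pitch is 62 − 54 = fret 8.

8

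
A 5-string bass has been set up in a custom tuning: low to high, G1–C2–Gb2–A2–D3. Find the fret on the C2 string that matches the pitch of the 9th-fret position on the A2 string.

18

A2 at fret 9 is A2 + 9 semitones = Gb3.
The open C2 string is 9 semitones below the open A2, so the same pitch on the C2 string lies at fret 9 + 9 = 18.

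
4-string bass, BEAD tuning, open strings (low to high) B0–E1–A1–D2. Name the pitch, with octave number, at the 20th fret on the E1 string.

C3

The open E1 string plus 20 semitones: E–F–F#–G–…–A#–B–C.
The walk passes from B into C 2 times, so the octave number goes from 1 to 3.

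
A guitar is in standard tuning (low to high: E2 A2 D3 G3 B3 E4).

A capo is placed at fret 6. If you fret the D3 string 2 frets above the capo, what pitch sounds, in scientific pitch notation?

A#3

The capo raises the open D3 by 6 semitones to G#3; fretting 2 more gives D3 + 6 + 2 = D3 + 8 semitones = A#3.
(Also written Bb.)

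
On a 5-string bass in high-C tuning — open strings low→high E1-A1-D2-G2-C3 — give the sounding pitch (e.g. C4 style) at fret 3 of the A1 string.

A1 is MIDI 33. Adding 3 gives 36, which is C2.

C2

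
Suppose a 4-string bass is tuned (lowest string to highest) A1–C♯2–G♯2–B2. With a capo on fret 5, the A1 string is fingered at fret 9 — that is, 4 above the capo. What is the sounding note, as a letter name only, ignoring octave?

The capo raises the open A1 by 5 semitones to D2; fretting 4 more gives A1 + 5 + 4 = A1 + 9 semitones, landing on F♯.

F♯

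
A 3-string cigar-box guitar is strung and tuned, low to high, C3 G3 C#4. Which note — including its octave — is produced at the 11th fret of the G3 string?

F#4

G3 is MIDI 55. Adding 11 gives 66, which is F#4.
(Equivalently spelled Gb4.)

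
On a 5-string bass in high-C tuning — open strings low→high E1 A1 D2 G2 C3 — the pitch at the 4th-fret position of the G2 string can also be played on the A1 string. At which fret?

G2 at fret 4 is G2 + 4 semitones = B2.
The open A1 string is 10 semitones below the open G2, so the same pitch on the A1 string lies at fret 4 + 10 = 14.

14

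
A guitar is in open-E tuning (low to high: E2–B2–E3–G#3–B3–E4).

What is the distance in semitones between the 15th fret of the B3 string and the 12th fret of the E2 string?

B3 at fret 15 → D5 (MIDI 74); E2 at fret 12 → E3 (MIDI 52).
74 − 52 = 22, so the two pitches are 22 semitones apart, with D5 the higher.

22 semitones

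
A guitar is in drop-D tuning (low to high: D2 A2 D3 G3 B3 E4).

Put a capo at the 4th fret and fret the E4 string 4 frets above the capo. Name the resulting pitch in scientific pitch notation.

C5

The capo raises the open E4 by 4 semitones to G#4; fretting 4 more gives E4 + 4 + 4 = E4 + 8 semitones = C5.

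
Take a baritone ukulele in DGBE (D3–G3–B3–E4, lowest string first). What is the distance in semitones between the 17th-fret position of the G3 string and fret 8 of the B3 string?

5 semitones

G3 at fret 17 → C5 (MIDI 72); B3 at fret 8 → G4 (MIDI 67).
72 − 67 = 5, so the two pitches are 5 semitones apart, with C5 the higher.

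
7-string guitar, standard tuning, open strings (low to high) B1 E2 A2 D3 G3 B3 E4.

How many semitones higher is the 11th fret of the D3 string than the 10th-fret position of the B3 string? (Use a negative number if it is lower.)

-8 semitones

D3 at fret 11 → C♯4 (MIDI 61); B3 at fret 10 → A4 (MIDI 69).
61 − 69 = -8, so the two pitches are 8 semitones apart.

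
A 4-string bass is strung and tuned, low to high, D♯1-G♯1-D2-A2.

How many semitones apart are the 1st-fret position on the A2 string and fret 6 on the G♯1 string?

8 semitones

A2 at fret 1 → A♯2 (MIDI 46); G♯1 at fret 6 → D2 (MIDI 38).
46 − 38 = 8, so the two pitches are 8 semitones apart, with A♯2 the higher.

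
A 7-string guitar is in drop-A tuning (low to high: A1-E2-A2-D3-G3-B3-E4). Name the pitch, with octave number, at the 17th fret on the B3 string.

B3 is MIDI 59. Adding 17 gives 76, which is E5.

E5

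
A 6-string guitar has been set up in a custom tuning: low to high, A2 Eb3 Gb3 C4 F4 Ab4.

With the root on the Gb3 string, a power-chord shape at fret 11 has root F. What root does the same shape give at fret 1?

G

Moving from fret 11 to fret 1 shifts the root by -10 semitones.
F down 10 semitones is G.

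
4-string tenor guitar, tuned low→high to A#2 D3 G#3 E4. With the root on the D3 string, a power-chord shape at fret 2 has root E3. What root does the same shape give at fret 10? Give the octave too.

C4

Moving from fret 2 to fret 10 shifts the root by 8 semitones.
E3 up 8 semitones is C4.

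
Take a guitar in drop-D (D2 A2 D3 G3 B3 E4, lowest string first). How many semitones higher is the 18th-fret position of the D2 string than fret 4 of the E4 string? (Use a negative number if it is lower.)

-12 semitones

D2 at fret 18 → G♯3 (MIDI 56); E4 at fret 4 → G♯4 (MIDI 68).
56 − 68 = -12, so the two pitches are 12 semitones apart.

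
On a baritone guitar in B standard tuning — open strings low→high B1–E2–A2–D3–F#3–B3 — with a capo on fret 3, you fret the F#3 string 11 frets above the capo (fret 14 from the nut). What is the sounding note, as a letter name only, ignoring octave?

G#

The capo raises the open F#3 by 3 semitones to A3; fretting 11 more gives F#3 + 3 + 11 = F#3 + 14 semitones, landing on G#.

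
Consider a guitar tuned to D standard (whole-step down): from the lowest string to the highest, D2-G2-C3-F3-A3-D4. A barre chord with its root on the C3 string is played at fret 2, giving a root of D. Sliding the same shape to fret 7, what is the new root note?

Moving from fret 2 to fret 7 shifts the root by 5 semitones.
D up 5 semitones is G.

G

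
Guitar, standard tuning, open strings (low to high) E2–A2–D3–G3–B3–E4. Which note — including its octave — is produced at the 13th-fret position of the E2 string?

Each fret is one semitone, so E2 + 13 = F3.

F3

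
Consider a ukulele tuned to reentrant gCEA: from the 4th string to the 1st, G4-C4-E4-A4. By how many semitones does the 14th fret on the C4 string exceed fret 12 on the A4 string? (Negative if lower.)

-7 semitones

C4 at fret 14 → D5 (MIDI 74); A4 at fret 12 → A5 (MIDI 81).
74 − 81 = -7, so the two pitches are 7 semitones apart.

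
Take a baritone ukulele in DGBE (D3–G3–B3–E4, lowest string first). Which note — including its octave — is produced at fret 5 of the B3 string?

The open B3 string plus 5 semitones: B–C–C#–D–D#–E.
The walk passes from B into C once, so the octave number goes from 3 to 4.

E4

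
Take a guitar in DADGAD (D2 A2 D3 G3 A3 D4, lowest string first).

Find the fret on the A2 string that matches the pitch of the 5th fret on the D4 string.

22

Fret 5 on D4 is MIDI 62 + 5 = 67 (G4). On the A2 string (open MIDI 45), that pitch is 67 − 45 = fret 22.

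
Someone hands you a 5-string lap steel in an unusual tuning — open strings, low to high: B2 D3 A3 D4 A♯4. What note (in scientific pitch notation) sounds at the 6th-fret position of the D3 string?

The open D3 string plus 6 semitones: D–D#–E–F–F#–G–G#.
No B→C boundary is crossed, so the octave stays at 3.
(Equivalently spelled A♭3.)

G♯3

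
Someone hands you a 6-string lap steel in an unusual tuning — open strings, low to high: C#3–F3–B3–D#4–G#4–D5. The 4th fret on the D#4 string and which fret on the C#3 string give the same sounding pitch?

18

D#4 at fret 4 is D#4 + 4 semitones = G4.
The open C#3 string is 14 semitones below the open D#4, so the same pitch on the C#3 string lies at fret 4 + 14 = 18.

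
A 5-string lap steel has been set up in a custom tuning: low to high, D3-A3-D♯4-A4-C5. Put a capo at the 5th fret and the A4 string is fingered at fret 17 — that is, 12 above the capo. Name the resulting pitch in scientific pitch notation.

The capo raises the open A4 by 5 semitones to D5; fretting 12 more gives A4 + 5 + 12 = A4 + 17 semitones = D6.

D6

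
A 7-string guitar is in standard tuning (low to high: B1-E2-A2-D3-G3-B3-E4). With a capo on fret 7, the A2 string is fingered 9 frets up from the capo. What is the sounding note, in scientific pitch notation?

The capo raises the open A2 by 7 semitones to E3; fretting 9 more gives A2 + 7 + 9 = A2 + 16 semitones = C#4.
(Also written Db.)

C#4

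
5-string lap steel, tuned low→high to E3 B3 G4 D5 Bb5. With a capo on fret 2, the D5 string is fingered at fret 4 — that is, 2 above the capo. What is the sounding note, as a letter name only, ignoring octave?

The capo raises the open D5 by 2 semitones to E5; fretting 2 more gives D5 + 2 + 2 = D5 + 4 semitones, landing on Gb.
(Also written F#.)

Gb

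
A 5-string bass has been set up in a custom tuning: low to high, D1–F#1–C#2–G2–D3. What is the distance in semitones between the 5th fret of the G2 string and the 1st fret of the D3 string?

G2 at fret 5 → C3 (MIDI 48); D3 at fret 1 → D#3 (MIDI 51).
48 − 51 = -3, so the two pitches are 3 semitones apart, with D#3 the higher.

3 semitones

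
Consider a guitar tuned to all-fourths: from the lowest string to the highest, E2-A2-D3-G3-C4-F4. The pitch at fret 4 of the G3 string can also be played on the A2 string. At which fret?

Fret 4 on G3 is MIDI 55 + 4 = 59 (B3). On the A2 string (open MIDI 45), that pitch is 59 − 45 = fret 14.

14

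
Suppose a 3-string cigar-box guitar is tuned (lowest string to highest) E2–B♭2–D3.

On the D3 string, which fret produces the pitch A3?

7

A3 is 7 semitones above the open D3 (D–Eb–E–F–Gb–G–Ab–A), so it sits at fret 7.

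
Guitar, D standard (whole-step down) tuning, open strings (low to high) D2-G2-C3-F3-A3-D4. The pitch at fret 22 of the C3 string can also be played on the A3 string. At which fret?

C3 at fret 22 is C3 + 22 semitones = A#4.
The open A3 string is 9 semitones above the open C3, so the same pitch on the A3 string lies at fret 22 − 9 = 13.

13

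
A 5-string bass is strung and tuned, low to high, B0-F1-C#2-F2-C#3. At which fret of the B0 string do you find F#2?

F#2 is 19 semitones above the open B0 (B–C–C#–D–…–E–F–F#), so it sits at fret 19.

19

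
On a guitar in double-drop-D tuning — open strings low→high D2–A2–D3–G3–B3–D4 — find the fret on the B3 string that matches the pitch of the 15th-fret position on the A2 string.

1

A2 at fret 15 is A2 + 15 semitones = C4.
The open B3 string is 14 semitones above the open A2, so the same pitch on the B3 string lies at fret 15 − 14 = 1.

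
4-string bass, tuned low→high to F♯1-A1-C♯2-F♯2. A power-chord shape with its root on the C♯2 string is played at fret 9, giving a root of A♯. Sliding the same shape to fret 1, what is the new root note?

D

Moving from fret 9 to fret 1 shifts the root by -8 semitones.
A♯ down 8 semitones is D.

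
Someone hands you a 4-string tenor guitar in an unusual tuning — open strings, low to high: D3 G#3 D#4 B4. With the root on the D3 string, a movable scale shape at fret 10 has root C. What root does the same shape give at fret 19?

A

Moving from fret 10 to fret 19 shifts the root by 9 semitones.
C up 9 semitones is A.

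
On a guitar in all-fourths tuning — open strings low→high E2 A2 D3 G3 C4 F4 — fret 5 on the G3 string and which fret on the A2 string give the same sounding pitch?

15

Fret 5 on G3 is MIDI 55 + 5 = 60 (C4). On the A2 string (open MIDI 45), that pitch is 60 − 45 = fret 15.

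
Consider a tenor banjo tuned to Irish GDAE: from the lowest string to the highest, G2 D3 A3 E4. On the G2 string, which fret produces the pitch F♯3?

11

F♯3 is 11 semitones above the open G2 (G–G#–A–A#–…–E–F–F#), so it sits at fret 11.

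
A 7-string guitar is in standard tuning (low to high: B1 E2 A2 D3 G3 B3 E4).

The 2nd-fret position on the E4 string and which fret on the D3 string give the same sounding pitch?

16

Fret 2 on E4 is MIDI 64 + 2 = 66 (F#4). On the D3 string (open MIDI 50), that pitch is 66 − 50 = fret 16.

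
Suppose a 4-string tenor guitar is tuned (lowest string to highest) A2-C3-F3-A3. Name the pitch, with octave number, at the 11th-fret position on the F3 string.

F3 is MIDI 53. Adding 11 gives 64, which is E4.

E4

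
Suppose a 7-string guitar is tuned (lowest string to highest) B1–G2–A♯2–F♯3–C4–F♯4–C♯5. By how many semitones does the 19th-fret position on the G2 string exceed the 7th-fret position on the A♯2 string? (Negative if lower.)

9 semitones

G2 at fret 19 → D4 (MIDI 62); A♯2 at fret 7 → F3 (MIDI 53).
62 − 53 = 9, so the two pitches are 9 semitones apart.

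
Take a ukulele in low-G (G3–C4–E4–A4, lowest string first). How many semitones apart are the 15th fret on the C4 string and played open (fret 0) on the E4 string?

11 semitones

C4 at fret 15 → D#5 (MIDI 75); E4 at fret 0 → E4 (MIDI 64).
75 − 64 = 11, so the two pitches are 11 semitones apart, with D#5 the higher.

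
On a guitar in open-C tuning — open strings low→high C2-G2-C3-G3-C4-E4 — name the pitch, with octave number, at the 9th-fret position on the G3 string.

Each fret is one semitone, so G3 + 9 = E4.

E4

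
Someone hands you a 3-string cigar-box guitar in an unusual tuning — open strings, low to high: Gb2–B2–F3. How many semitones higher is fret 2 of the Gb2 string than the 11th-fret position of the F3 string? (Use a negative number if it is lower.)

-20 semitones

Gb2 at fret 2 → Ab2 (MIDI 44); F3 at fret 11 → E4 (MIDI 64).
44 − 64 = -20, so the two pitches are 20 semitones apart.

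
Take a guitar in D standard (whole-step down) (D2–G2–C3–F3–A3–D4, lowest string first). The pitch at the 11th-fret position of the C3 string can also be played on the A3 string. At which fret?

C3 at fret 11 is C3 + 11 semitones = B3.
The open A3 string is 9 semitones above the open C3, so the same pitch on the A3 string lies at fret 11 − 9 = 2.

2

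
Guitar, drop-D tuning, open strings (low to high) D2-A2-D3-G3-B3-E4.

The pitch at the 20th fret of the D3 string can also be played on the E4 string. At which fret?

D3 at fret 20 is D3 + 20 semitones = A#4.
The open E4 string is 14 semitones above the open D3, so the same pitch on the E4 string lies at fret 20 − 14 = 6.

6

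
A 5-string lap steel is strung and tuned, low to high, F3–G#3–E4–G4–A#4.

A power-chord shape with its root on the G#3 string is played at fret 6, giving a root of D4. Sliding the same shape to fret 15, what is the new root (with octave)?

B4

Moving from fret 6 to fret 15 shifts the root by 9 semitones.
D4 up 9 semitones is B4.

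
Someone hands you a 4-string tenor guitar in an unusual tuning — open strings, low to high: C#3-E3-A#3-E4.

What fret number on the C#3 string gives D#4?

14

D#4 is 14 semitones above the open C#3 (C#–D–D#–E–…–C#–D–D#), so it sits at fret 14.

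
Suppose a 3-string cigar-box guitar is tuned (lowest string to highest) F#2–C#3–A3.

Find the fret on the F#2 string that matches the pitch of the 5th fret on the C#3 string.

Fret 5 on C#3 is MIDI 49 + 5 = 54 (F#3). On the F#2 string (open MIDI 42), that pitch is 54 − 42 = fret 12.

12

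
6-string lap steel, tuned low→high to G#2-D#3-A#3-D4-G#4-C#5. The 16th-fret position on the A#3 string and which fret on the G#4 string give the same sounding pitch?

6

Fret 16 on A#3 is MIDI 58 + 16 = 74 (D5). On the G#4 string (open MIDI 68), that pitch is 74 − 68 = fret 6.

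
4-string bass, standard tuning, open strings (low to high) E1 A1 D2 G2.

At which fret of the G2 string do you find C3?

C3 is 5 semitones above the open G2 (G–G#–A–A#–B–C), so it sits at fret 5.

5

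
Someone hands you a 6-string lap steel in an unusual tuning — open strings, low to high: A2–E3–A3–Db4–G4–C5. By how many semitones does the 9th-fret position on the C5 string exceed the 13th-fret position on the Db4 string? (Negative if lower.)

C5 at fret 9 → A5 (MIDI 81); Db4 at fret 13 → D5 (MIDI 74).
81 − 74 = 7, so the two pitches are 7 semitones apart.

7 semitones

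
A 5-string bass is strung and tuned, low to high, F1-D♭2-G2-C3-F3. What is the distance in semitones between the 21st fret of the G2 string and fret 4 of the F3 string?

G2 at fret 21 → E4 (MIDI 64); F3 at fret 4 → A3 (MIDI 57).
64 − 57 = 7, so the two pitches are 7 semitones apart, with E4 the higher.

7 semitones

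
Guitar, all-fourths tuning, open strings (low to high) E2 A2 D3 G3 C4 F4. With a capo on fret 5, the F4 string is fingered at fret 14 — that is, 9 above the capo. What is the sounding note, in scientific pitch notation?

The capo raises the open F4 by 5 semitones to A#4; fretting 9 more gives F4 + 5 + 9 = F4 + 14 semitones = G5.

G5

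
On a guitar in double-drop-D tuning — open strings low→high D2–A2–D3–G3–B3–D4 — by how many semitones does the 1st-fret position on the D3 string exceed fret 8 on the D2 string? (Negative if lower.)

5 semitones

D3 at fret 1 → D♯3 (MIDI 51); D2 at fret 8 → A♯2 (MIDI 46).
51 − 46 = 5, so the two pitches are 5 semitones apart.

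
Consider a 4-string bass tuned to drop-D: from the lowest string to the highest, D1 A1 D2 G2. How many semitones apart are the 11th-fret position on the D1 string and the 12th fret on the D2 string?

D1 at fret 11 → C#2 (MIDI 37); D2 at fret 12 → D3 (MIDI 50).
37 − 50 = -13, so the two pitches are 13 semitones apart, with D3 the higher.

13 semitones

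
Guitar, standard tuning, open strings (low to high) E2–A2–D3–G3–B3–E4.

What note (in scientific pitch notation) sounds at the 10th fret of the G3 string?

Each fret is one semitone, so G3 + 10 = F4.

F4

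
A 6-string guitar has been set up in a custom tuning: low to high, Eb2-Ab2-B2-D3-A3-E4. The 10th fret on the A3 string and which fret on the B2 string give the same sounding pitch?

20

A3 at fret 10 is A3 + 10 semitones = G4.
The open B2 string is 10 semitones below the open A3, so the same pitch on the B2 string lies at fret 10 + 10 = 20.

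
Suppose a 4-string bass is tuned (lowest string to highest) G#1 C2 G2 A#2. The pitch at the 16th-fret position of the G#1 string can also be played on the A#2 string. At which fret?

2

Fret 16 on G#1 is MIDI 32 + 16 = 48 (C3). On the A#2 string (open MIDI 46), that pitch is 48 − 46 = fret 2.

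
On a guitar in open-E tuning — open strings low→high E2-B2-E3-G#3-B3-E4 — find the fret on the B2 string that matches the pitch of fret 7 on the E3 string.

Fret 7 on E3 is MIDI 52 + 7 = 59 (B3). On the B2 string (open MIDI 47), that pitch is 59 − 47 = fret 12.

12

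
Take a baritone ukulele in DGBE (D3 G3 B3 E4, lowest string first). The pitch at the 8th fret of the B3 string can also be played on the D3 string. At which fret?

B3 at fret 8 is B3 + 8 semitones = G4.
The open D3 string is 9 semitones below the open B3, so the same pitch on the D3 string lies at fret 8 + 9 = 17.

17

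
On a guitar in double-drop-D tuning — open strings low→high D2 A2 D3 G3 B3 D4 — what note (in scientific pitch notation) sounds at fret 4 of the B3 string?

B3 is MIDI 59. Adding 4 gives 63, which is D♯4.
(Equivalently spelled E♭4.)

D♯4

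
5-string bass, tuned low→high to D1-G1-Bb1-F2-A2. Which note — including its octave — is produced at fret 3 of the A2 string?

C3

A2 is MIDI 45. Adding 3 gives 48, which is C3.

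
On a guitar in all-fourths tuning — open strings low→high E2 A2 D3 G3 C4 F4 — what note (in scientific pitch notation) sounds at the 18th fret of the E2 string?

E2 is MIDI 40. Adding 18 gives 58, which is A#3.
(Equivalently spelled Bb3.)

A#3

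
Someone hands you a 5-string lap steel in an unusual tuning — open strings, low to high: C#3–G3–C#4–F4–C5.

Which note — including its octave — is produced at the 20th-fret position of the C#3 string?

A4

Each fret is one semitone, so C#3 + 20 = A4.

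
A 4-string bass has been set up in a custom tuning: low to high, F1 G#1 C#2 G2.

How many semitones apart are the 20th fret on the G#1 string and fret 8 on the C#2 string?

G#1 at fret 20 → E3 (MIDI 52); C#2 at fret 8 → A2 (MIDI 45).
52 − 45 = 7, so the two pitches are 7 semitones apart, with E3 the higher.

7 semitones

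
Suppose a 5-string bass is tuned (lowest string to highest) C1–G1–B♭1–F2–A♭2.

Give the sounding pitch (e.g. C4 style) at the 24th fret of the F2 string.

The open F2 string plus 24 semitones: F–Gb–G–Ab–…–Eb–E–F.
The walk passes from B into C 2 times, so the octave number goes from 2 to 4.

F4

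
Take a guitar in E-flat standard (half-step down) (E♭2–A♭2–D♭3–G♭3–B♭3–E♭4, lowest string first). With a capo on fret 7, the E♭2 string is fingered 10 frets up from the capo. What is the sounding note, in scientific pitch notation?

A♭3

The capo raises the open E♭2 by 7 semitones to B♭2; fretting 10 more gives E♭2 + 7 + 10 = E♭2 + 17 semitones = A♭3.
(Also written G♯.)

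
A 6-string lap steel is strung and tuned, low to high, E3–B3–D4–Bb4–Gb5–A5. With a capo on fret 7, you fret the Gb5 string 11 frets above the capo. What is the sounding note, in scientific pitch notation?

The capo raises the open Gb5 by 7 semitones to Db6; fretting 11 more gives Gb5 + 7 + 11 = Gb5 + 18 semitones = C7.

C7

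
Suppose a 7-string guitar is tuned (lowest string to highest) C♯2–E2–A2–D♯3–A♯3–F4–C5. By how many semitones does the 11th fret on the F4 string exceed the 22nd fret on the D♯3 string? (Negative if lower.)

3 semitones

F4 at fret 11 → E5 (MIDI 76); D♯3 at fret 22 → C♯5 (MIDI 73).
76 − 73 = 3, so the two pitches are 3 semitones apart.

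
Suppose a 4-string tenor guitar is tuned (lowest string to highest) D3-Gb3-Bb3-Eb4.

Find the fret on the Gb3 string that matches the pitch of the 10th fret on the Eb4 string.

Eb4 at fret 10 is Eb4 + 10 semitones = Db5.
The open Gb3 string is 9 semitones below the open Eb4, so the same pitch on the Gb3 string lies at fret 10 + 9 = 19.

19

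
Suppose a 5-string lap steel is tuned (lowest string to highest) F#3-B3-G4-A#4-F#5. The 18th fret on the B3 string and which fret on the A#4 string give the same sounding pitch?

7

B3 at fret 18 is B3 + 18 semitones = F5.
The open A#4 string is 11 semitones above the open B3, so the same pitch on the A#4 string lies at fret 18 − 11 = 7.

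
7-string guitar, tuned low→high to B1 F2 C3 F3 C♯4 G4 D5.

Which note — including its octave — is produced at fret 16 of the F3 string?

F3 is MIDI 53. Adding 16 gives 69, which is A4.

A4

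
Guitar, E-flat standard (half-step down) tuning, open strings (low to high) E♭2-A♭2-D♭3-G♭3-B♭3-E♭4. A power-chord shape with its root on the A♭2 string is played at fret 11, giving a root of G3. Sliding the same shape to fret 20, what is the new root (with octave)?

Moving from fret 11 to fret 20 shifts the root by 9 semitones.
G3 up 9 semitones is E4.

E4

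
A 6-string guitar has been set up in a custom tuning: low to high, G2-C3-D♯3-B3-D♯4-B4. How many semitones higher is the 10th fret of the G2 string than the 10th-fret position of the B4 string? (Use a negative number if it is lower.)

G2 at fret 10 → F3 (MIDI 53); B4 at fret 10 → A5 (MIDI 81).
53 − 81 = -28, so the two pitches are 28 semitones apart.

-28 semitones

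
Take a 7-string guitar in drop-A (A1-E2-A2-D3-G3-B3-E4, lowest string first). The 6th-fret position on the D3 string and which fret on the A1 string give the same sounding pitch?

D3 at fret 6 is D3 + 6 semitones = G♯3.
The open A1 string is 17 semitones below the open D3, so the same pitch on the A1 string lies at fret 6 + 17 = 23.

23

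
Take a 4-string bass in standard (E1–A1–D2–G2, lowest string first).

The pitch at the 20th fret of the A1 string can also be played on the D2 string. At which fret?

15

Fret 20 on A1 is MIDI 33 + 20 = 53 (F3). On the D2 string (open MIDI 38), that pitch is 53 − 38 = fret 15.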